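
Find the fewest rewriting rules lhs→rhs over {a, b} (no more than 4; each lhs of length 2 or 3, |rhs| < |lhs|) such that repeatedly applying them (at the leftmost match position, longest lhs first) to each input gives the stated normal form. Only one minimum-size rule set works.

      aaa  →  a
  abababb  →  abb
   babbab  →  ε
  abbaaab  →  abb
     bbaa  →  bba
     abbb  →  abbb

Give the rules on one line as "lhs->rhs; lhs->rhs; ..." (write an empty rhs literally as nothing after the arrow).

  | aaa => aa => a
  | abababb => aababb => abb
  | babbab => abbab => abab => aab => ε
  | abbaaab => abbaab => abb

aa->a; aab->; bab->ab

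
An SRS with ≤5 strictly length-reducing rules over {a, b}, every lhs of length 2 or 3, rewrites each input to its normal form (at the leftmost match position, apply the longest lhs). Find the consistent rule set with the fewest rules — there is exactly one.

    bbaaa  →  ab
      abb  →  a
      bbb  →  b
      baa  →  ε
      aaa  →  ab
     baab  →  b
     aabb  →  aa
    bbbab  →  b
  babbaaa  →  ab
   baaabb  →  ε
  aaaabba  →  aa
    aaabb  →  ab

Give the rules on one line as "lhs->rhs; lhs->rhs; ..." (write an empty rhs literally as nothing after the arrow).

aaa->ab; ba->; baa->ba; bb->

  | bbaaa => aaa => ab
  | abb => a
  | bbb => b
  | baa => ba => ε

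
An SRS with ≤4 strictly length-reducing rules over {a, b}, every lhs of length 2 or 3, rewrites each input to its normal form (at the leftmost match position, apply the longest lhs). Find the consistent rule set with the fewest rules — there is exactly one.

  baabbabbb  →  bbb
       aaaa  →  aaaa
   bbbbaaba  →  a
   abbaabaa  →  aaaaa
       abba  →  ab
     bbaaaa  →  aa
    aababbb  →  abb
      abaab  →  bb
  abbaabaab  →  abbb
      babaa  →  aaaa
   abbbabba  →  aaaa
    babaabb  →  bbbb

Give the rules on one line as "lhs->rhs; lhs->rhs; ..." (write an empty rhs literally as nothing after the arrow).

aab->bb; ba->; bab->aa

  | baabbabbb => abbabbb => abaabb => aabb => bbb
  | aaaa
  | bbbbaaba => bbbaba => bbaaa => baa => a
  | abbaabaa => ababaa => aaaaa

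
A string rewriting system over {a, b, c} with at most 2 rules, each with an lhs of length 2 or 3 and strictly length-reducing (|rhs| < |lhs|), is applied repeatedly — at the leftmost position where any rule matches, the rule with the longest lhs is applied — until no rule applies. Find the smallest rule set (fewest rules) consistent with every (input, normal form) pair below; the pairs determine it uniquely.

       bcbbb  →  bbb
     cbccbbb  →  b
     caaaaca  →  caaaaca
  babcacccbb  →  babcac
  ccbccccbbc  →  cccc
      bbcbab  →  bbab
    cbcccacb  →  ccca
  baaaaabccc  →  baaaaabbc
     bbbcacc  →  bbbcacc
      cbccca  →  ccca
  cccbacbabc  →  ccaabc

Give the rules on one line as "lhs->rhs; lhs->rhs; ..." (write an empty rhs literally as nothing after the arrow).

bcc->bb; cb->

  | bcbbb => bbb
  | cbccbbb => ccbbb => cbb => b
  | caaaaca
  | babcacccbb => babcaccb => babcac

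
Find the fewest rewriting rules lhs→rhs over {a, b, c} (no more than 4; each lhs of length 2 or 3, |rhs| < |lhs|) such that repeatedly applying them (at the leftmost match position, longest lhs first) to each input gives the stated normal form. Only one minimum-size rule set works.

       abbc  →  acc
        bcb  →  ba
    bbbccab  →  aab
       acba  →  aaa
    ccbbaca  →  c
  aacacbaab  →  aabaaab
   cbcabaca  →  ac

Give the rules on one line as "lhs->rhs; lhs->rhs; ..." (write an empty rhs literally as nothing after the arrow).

  | abbc => acc
  | bcb => ba
  | bbbccab => cbccab => accab => acbb => aab
  | acba => aaa

bb->c; ca->b; cb->a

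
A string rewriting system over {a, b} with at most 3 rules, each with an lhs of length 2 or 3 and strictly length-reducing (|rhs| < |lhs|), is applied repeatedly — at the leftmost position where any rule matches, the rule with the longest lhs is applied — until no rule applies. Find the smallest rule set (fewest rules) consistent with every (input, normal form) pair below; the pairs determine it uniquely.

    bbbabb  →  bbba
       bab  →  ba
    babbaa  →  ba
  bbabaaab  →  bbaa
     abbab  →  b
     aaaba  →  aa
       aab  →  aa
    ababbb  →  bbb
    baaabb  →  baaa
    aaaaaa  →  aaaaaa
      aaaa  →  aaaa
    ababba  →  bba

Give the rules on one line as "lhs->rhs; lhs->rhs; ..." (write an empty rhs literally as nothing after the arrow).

  | bbbabb => bbbab => bbba
  | bab => ba
  | babbaa => babaa => ba
  | bbabaaab => bbaab => bbaa

ab->a; aba->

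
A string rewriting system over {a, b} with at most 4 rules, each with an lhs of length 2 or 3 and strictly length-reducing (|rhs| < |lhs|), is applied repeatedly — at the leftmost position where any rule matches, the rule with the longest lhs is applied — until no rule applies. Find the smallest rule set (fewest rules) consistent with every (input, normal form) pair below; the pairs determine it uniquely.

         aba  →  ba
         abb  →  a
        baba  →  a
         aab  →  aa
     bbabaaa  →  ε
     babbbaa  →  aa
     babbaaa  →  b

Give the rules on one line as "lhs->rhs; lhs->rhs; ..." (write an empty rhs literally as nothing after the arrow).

  | aba => ba
  | abb => ab => a
  | baba => bba => a
  | aab => aa

aaa->b; ab->a; aba->ba; bb->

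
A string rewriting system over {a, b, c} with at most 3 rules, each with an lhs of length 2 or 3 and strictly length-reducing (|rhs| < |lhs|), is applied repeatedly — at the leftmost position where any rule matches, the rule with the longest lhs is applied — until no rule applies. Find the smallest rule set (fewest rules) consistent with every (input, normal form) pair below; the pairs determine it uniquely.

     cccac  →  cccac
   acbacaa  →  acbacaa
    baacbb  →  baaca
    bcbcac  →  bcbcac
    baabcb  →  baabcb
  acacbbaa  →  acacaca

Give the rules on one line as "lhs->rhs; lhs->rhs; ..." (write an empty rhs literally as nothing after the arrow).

  | cccac
  | acbacaa
  | baacbb => baaca
  | bcbcac

bb->a; bba->ac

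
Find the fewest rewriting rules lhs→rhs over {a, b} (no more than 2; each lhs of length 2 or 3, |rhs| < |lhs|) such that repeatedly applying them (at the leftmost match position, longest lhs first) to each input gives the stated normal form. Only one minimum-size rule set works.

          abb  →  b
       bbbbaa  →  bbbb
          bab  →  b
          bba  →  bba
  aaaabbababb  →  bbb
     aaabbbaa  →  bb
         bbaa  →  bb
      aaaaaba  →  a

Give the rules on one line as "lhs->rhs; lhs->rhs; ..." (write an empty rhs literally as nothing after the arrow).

  | abb => b
  | bbbbaa => bbbb
  | bab => b
  | bba

aa->; ab->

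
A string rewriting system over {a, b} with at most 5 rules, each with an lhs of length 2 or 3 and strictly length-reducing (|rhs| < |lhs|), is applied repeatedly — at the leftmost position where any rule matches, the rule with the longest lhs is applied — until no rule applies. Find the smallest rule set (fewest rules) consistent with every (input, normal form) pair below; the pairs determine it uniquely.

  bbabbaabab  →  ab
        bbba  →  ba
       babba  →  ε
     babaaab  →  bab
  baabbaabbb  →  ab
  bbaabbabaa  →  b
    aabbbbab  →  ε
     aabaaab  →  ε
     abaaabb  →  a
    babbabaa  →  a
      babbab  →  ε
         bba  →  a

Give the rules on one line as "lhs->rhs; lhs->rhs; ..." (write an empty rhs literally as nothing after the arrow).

  | bbabbaabab => abbaabab => aaabab => bbab => ab
  | bbba => ba
  | babba => baa => bb => ε
  | babaaab => babbb => bab

aa->b; aaa->b; aab->aa; bb->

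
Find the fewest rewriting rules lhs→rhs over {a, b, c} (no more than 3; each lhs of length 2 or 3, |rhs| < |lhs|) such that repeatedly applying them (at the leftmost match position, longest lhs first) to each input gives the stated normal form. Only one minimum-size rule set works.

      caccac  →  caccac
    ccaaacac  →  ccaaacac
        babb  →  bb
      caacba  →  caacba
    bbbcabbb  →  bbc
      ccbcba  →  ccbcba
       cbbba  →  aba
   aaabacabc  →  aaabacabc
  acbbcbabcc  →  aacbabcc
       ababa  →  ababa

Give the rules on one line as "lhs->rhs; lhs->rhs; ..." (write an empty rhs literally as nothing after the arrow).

  | caccac
  | ccaaacac
  | babb => bb
  | caacba

abb->b; bba->bc; cbb->a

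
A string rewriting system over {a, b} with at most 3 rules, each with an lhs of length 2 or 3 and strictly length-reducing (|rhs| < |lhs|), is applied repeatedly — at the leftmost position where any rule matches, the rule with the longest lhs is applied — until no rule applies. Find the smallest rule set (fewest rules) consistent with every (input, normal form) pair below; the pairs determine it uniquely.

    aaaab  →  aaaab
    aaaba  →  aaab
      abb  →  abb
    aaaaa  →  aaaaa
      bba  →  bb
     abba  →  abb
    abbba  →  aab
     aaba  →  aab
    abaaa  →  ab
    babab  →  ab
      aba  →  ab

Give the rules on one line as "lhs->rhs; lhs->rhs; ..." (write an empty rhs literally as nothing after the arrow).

  | aaaab
  | aaaba => aaab
  | abb
  | aaaaa

ba->b; bbb->ab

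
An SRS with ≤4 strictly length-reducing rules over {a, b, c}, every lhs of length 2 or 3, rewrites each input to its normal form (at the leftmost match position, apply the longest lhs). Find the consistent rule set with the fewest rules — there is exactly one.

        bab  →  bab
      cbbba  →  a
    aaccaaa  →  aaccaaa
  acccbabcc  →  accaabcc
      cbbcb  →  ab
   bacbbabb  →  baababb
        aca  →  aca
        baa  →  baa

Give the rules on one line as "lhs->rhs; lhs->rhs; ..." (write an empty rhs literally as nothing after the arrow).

  | bab
  | cbbba => abba => a
  | aaccaaa
  | acccbabcc => accaabcc

bba->; bcb->b; cb->a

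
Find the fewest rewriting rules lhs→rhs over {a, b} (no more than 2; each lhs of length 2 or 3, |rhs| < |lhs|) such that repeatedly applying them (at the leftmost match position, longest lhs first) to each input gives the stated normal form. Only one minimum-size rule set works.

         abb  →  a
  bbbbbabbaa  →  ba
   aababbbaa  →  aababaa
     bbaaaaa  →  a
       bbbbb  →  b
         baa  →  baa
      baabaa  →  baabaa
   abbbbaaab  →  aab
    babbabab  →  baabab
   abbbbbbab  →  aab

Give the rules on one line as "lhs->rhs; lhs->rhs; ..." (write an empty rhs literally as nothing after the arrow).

  | abb => a
  | bbbbbabbaa => bbbabbaa => babbaa => baaa => ba
  | aababbbaa => aababaa
  | bbaaaaa => aaaaa => aaa => a

aaa->a; bb->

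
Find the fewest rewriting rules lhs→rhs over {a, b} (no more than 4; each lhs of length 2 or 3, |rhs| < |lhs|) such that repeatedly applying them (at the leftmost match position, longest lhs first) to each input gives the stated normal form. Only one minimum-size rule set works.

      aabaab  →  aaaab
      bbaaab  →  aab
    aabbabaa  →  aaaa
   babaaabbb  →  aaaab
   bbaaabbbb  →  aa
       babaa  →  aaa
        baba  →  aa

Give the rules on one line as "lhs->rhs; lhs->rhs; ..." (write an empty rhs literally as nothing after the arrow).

ba->a; bb->; bba->

  | aabaab => aaaab
  | bbaaab => aab
  | aabbabaa => aabaa => aaaa
  | babaaabbb => abaaabbb => aaaabbb => aaaab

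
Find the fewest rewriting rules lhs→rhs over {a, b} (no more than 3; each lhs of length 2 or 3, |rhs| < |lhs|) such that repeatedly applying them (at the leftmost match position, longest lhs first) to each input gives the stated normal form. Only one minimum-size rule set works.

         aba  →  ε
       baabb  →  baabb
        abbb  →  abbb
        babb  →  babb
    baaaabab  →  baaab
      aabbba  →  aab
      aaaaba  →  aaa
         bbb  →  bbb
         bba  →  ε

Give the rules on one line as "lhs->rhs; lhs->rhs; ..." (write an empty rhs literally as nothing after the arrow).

  | aba => ε
  | baabb
  | abbb
  | babb

aba->; bba->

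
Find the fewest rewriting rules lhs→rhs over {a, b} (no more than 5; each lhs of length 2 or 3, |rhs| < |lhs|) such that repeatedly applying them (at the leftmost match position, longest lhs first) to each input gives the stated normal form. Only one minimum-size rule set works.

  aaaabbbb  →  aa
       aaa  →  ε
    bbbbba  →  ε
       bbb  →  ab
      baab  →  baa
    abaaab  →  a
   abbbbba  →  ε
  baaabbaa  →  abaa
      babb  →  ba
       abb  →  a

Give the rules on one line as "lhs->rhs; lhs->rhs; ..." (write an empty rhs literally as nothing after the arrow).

  | aaaabbbb => abbbb => aabb => aab => aa
  | aaa => ε
  | bbbbba => abbba => aaba => aaa => ε
  | bbb => ab

aaa->; aab->aa; bb->; bbb->ab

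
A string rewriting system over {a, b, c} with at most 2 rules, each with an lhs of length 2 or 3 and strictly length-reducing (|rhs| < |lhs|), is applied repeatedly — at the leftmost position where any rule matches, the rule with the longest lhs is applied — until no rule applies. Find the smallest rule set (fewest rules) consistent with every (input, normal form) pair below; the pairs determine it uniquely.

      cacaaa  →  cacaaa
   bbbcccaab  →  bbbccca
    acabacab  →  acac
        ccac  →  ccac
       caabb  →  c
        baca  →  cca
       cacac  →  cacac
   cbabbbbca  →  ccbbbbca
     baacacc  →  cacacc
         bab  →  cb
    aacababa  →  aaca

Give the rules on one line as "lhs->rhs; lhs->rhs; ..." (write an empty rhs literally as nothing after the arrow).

ab->; ba->c

  | cacaaa
  | bbbcccaab => bbbccca
  | acabacab => acacab => acac
  | ccac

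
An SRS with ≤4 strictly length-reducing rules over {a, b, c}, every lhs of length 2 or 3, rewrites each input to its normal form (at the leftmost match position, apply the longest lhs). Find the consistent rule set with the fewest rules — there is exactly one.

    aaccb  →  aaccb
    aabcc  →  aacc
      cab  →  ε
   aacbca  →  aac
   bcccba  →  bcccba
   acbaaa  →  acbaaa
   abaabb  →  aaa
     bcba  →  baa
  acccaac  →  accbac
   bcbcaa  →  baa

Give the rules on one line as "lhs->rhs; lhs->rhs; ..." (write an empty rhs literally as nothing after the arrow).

ab->a; bb->; bcb->ba; ca->b

  | aaccb
  | aabcc => aacc
  | cab => bb => ε
  | aacbca => aacbb => aac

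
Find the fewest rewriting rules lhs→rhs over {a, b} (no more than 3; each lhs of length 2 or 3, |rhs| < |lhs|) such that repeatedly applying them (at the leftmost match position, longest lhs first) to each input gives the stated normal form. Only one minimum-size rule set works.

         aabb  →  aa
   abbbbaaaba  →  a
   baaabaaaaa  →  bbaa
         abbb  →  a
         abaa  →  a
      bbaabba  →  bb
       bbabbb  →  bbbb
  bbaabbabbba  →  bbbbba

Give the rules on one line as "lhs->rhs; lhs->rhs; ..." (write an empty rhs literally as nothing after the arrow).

  | aabb => aab => aa
  | abbbbaaaba => abbbaaaba => abbaaaba => abaaaba => aaaaba => ababa => aaba => aaa => ab => a
  | baaabaaaaa => babbaaaaa => bbaaaaa => bbabaa => bbaa
  | abbb => abb => ab => a

aaa->ab; ab->a; bab->b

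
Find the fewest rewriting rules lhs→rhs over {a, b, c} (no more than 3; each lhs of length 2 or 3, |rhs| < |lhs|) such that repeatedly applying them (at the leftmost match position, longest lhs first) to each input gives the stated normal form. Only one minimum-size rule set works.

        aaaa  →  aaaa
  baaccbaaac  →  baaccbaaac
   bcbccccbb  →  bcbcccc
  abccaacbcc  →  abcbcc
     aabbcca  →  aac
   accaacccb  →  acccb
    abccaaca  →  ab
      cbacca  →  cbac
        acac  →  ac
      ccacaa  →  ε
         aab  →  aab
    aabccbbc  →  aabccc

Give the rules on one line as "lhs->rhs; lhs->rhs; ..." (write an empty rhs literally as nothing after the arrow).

bb->; ca->

  | aaaa
  | baaccbaaac
  | bcbccccbb => bcbcccc
  | abccaacbcc => abcacbcc => abcbcc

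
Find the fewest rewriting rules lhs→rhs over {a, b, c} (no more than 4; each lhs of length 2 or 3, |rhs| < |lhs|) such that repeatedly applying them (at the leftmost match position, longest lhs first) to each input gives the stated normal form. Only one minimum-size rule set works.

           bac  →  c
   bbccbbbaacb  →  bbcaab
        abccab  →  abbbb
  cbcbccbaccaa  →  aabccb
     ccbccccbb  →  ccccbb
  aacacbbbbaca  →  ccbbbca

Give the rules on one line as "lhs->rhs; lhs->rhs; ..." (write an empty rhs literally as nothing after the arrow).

  | bac => c
  | bbccbbbaacb => bbccbbacb => bbccbcb => bbcaab
  | abccab => abbbb
  | cbcbccbaccaa => aabccbaccaa => aabccccaa => aabccbba => aabccb

ac->c; ba->; cbc->aa; cca->bb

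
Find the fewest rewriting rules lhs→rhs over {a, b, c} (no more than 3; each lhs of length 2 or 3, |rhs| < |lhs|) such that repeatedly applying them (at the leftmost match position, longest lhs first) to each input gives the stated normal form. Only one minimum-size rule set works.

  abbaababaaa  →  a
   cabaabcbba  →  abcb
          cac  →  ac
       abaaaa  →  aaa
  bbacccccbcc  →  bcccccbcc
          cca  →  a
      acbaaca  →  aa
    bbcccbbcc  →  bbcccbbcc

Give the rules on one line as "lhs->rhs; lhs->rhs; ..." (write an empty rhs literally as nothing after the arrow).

  | abbaababaaa => abbabaaa => abbaaa => aba => a
  | cabaabcbba => abaabcbba => abcbba => abcb
  | cac => ac
  | abaaaa => aaa

ba->; baa->; ca->a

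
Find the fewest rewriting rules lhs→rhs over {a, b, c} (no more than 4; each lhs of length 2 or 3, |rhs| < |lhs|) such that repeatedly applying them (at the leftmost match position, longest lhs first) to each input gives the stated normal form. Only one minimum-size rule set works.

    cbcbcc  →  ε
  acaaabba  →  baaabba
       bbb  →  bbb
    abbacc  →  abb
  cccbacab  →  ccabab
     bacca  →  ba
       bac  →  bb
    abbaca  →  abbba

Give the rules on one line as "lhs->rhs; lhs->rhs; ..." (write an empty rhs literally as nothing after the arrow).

  | cbcbcc => acbcc => bbcc => bc => ε
  | acaaabba => baaabba
  | bbb
  | abbacc => abbbc => abb

ac->b; bc->; cb->a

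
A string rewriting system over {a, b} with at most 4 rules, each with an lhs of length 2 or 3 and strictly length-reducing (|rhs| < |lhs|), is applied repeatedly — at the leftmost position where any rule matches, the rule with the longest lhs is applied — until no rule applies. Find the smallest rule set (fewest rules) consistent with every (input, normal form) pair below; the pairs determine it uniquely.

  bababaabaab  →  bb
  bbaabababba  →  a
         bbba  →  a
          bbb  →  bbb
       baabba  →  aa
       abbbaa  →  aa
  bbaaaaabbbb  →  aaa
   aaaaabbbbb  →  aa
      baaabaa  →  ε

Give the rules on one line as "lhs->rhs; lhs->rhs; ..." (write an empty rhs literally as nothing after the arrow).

  | bababaabaab => ababaabaab => bbaabaab => baabaab => aabaab => abab => bb
  | bbaabababba => baabababba => aabababba => abbabba => abba => a
  | bbba => bba => ba => a
  | bbb

ab->; aba->b; abb->; ba->a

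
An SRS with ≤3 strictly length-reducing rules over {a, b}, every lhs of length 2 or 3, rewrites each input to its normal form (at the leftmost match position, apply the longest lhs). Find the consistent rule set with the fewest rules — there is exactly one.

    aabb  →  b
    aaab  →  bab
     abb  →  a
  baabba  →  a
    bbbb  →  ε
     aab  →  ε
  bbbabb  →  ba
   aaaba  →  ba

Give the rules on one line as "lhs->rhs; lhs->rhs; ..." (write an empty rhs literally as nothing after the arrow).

aa->b; aba->a; bb->

  | aabb => bbb => b
  | aaab => bab
  | abb => a
  | baabba => bbbba => bba => a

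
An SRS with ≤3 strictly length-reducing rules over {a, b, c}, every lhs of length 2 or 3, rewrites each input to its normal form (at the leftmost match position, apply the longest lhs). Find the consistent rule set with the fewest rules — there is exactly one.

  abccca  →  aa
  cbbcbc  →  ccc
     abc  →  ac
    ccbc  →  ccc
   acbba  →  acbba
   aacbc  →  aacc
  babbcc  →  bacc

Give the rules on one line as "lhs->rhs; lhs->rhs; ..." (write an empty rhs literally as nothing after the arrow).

bc->c; ca->a

  | abccca => accca => acca => aca => aa
  | cbbcbc => cbcbc => ccbc => ccc
  | abc => ac
  | ccbc => ccc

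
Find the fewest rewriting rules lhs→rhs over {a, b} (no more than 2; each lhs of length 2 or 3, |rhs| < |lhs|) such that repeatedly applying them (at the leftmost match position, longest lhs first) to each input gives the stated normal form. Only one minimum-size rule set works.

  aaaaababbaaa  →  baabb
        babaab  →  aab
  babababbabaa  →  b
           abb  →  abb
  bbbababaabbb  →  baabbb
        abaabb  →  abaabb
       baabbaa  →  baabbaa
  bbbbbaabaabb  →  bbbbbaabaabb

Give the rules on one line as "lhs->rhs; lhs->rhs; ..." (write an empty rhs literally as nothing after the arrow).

  | aaaaababbaaa => baababbaaa => baabaaa => baabb
  | babaab => aab
  | babababbabaa => ababbabaa => ababaa => aaa => b
  | abb

aaa->b; bab->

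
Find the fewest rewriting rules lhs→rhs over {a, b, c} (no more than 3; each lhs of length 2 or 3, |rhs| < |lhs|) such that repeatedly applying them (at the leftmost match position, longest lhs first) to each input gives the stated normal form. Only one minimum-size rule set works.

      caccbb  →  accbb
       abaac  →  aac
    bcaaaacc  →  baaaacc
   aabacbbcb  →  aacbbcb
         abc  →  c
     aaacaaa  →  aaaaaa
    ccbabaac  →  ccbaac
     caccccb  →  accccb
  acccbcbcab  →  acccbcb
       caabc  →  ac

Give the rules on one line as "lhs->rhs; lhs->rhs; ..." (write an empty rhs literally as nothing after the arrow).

  | caccbb => accbb
  | abaac => aac
  | bcaaaacc => baaaacc
  | aabacbbcb => aacbbcb

ab->; ca->a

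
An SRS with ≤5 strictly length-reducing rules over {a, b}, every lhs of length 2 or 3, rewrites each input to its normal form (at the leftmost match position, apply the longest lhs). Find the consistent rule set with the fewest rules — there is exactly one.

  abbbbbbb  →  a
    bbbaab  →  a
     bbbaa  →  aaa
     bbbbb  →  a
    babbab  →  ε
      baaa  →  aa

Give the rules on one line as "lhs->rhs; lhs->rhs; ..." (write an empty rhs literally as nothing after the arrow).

aab->; ab->a; ba->; bb->a

  | abbbbbbb => abbbbbb => abbbbb => abbbb => abbb => abb => ab => a
  | bbbaab => abaab => aaab => a
  | bbbaa => abaa => aaa
  | bbbbb => abbb => abb => ab => a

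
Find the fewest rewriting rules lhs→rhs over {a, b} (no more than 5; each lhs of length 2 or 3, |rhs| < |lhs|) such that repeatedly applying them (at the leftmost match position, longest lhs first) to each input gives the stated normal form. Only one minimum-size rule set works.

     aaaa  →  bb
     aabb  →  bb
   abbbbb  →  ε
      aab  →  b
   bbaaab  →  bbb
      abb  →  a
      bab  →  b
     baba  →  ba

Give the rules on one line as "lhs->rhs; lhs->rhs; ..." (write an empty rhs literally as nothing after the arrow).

  | aaaa => baa => bb
  | aabb => bb
  | abbbbb => abbb => ab => ε
  | aab => b

aa->b; aab->b; ab->; abb->a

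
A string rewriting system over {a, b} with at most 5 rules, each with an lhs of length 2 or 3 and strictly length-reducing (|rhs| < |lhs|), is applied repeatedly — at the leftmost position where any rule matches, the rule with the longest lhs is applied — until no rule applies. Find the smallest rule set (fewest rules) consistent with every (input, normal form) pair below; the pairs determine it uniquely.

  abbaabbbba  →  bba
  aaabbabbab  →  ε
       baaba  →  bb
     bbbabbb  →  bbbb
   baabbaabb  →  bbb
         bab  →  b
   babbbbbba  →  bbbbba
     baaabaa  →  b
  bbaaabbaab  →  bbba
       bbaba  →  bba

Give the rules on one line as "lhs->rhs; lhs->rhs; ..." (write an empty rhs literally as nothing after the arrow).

aa->; aab->ba; ab->; abb->

  | abbaabbbba => aabbbba => babbba => bba
  | aaabbabbab => abbabbab => abbab => ab => ε
  | baaba => bbaa => bb
  | bbbabbb => bbbb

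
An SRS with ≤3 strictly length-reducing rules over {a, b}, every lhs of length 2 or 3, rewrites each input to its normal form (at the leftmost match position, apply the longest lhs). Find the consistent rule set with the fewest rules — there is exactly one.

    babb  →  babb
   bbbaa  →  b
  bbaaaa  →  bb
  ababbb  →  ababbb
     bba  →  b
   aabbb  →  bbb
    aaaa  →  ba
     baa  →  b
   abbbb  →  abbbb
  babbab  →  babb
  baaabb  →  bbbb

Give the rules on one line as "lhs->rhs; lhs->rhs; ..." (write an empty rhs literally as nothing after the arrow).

  | babb
  | bbbaa => bba => b
  | bbaaaa => baaa => bb
  | ababbb

aa->; aaa->b; bba->b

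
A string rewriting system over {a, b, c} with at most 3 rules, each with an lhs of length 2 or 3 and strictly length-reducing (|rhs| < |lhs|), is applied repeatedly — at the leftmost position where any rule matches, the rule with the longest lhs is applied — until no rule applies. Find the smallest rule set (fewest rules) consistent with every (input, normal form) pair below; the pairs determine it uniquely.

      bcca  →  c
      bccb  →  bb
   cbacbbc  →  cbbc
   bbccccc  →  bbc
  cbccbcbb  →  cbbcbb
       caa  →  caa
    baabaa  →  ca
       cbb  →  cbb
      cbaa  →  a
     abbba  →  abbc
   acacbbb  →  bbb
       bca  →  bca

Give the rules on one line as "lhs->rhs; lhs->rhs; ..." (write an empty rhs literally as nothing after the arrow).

  | bcca => ba => c
  | bccb => bb
  | cbacbbc => cccbbc => cbbc
  | bbccccc => bbccc => bbc

ac->; ba->c; cc->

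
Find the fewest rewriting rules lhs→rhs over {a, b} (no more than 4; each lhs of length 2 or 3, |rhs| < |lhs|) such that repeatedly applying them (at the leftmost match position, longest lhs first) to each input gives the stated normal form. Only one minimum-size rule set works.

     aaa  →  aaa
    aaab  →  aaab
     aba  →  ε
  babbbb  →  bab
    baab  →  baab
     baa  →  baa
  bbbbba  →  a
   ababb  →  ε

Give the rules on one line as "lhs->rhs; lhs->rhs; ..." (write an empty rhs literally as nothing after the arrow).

  | aaa
  | aaab
  | aba => ε
  | babbbb => bab

aba->; bb->; bbb->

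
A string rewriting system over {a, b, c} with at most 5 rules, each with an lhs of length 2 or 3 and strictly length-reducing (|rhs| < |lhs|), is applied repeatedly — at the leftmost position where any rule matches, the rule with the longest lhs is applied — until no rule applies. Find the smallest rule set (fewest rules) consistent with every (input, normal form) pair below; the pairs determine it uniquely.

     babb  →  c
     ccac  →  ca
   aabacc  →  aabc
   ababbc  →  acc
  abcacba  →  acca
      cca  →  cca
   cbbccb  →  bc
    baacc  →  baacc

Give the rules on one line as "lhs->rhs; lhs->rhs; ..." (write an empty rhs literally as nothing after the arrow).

bab->cc; bac->b; cac->a; cb->

  | babb => ccb => c
  | ccac => ca
  | aabacc => aabc
  | ababbc => accbc => acc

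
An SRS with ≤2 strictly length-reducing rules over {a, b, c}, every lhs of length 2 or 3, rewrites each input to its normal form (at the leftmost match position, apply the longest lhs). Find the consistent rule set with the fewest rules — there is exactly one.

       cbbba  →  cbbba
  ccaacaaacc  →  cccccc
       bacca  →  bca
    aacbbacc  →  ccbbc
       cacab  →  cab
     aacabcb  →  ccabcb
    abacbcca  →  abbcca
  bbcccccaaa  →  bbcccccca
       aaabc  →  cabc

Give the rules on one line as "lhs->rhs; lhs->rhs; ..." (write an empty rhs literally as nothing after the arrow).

aa->c; ac->

  | cbbba
  | ccaacaaacc => ccccaaacc => cccccacc => cccccc
  | bacca => bca
  | aacbbacc => ccbbacc => ccbbc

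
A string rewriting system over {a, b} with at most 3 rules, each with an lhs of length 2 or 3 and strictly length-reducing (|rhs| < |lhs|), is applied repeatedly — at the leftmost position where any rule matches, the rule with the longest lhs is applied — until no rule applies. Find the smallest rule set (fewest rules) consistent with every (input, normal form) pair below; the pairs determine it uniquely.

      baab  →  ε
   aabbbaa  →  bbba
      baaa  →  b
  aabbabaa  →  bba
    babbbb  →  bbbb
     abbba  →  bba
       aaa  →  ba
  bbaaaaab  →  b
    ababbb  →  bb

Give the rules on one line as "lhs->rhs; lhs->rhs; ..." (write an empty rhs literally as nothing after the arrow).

aa->b; ab->; baa->a

  | baab => ab => ε
  | aabbbaa => bbbbaa => bbba
  | baaa => aa => b
  | aabbabaa => bbbabaa => bbbaa => bba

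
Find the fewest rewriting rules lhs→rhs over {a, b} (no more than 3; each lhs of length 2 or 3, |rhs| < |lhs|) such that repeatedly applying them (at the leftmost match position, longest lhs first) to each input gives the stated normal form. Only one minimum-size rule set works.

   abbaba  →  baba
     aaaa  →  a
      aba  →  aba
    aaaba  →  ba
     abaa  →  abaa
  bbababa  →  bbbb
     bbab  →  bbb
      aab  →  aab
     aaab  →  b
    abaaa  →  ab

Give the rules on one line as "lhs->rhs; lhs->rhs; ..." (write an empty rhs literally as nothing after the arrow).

  | abbaba => baba
  | aaaa => a
  | aba
  | aaaba => ba

aaa->; abb->b; bba->bb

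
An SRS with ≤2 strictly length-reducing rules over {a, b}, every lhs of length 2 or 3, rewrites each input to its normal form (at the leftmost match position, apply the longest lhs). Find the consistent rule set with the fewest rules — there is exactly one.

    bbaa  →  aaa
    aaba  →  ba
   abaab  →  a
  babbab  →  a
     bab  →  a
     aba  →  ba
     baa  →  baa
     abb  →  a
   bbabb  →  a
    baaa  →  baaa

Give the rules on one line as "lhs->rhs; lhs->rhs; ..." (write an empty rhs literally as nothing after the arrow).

  | bbaa => aaa
  | aaba => aba => ba
  | abaab => baab => bab => bb => a
  | babbab => bbbab => abab => bab => bb => a

ab->b; bb->a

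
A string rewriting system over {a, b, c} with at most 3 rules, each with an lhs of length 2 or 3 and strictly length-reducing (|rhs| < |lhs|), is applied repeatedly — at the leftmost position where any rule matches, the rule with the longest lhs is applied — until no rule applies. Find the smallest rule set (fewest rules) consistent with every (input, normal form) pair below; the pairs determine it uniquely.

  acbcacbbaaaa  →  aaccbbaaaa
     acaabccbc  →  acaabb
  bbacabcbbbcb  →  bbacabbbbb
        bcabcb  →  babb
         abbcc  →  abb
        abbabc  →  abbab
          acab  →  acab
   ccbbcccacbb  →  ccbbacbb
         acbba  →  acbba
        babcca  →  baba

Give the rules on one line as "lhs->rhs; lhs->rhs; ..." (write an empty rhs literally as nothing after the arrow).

bc->b; cba->ac

  | acbcacbbaaaa => acbacbbaaaa => aaccbbaaaa
  | acaabccbc => acaabcbc => acaabbc => acaabb
  | bbacabcbbbcb => bbacabbbbcb => bbacabbbbb
  | bcabcb => babcb => babb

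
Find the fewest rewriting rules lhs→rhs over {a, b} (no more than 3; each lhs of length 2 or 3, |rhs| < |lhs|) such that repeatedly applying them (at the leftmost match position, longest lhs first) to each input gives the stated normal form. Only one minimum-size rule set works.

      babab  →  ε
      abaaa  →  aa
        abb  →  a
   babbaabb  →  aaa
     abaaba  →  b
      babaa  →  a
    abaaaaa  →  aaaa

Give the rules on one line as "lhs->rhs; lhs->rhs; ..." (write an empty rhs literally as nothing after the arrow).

aba->b; ba->a; bb->

  | babab => abab => bb => ε
  | abaaa => baa => aa
  | abb => a
  | babbaabb => abbaabb => aaabb => aaa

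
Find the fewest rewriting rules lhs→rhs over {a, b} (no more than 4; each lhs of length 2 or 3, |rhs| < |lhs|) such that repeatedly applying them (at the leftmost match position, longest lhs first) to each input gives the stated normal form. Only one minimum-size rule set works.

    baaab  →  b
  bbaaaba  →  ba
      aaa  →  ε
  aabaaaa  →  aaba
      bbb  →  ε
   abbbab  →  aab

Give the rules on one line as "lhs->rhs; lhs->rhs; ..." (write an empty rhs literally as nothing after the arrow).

aaa->; bb->b; bbb->

  | baaab => bb => b
  | bbaaaba => baaaba => bba => ba
  | aaa => ε
  | aabaaaa => aaba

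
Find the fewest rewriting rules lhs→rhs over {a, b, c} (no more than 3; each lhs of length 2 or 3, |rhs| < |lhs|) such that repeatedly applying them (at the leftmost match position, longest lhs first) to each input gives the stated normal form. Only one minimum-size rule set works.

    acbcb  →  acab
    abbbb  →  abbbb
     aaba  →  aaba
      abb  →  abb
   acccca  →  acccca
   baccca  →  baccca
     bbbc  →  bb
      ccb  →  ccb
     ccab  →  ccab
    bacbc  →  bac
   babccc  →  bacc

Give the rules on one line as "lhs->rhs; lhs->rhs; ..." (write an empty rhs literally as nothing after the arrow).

  | acbcb => acab
  | abbbb
  | aaba
  | abb

bc->; bcb->ab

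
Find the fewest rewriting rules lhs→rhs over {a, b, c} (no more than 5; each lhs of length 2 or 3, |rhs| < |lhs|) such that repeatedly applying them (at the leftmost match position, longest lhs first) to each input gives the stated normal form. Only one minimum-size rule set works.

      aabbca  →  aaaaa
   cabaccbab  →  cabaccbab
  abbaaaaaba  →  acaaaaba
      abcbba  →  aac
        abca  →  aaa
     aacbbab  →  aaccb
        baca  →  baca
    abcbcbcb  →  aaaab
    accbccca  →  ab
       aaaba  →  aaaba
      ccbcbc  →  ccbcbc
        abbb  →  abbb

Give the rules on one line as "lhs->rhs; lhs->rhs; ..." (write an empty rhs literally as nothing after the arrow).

abc->aa; bba->c; bbc->aa; ccc->b

  | aabbca => aaaaa
  | cabaccbab
  | abbaaaaaba => acaaaaba
  | abcbba => aabba => aac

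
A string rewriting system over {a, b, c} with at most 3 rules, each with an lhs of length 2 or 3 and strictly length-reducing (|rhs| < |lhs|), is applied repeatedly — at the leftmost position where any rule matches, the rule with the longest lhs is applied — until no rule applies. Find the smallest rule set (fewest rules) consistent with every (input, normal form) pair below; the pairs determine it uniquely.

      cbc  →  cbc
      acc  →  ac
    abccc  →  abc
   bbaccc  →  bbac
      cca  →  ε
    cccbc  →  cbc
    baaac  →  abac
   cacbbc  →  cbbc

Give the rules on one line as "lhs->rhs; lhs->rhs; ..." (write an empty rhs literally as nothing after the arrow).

  | cbc
  | acc => ac
  | abccc => abcc => abc
  | bbaccc => bbacc => bbac

baa->ab; ca->; cc->c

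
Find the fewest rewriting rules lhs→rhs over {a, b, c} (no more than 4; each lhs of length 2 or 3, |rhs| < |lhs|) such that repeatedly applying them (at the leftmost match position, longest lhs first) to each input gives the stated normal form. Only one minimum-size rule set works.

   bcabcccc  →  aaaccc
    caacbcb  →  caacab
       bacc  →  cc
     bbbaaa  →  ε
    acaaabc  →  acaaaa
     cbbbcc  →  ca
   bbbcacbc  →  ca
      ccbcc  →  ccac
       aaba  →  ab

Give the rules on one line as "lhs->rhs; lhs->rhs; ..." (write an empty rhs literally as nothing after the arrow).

aba->b; ba->; bc->a

  | bcabcccc => aabcccc => aaaccc
  | caacbcb => caacab
  | bacc => cc
  | bbbaaa => bbaa => ba => ε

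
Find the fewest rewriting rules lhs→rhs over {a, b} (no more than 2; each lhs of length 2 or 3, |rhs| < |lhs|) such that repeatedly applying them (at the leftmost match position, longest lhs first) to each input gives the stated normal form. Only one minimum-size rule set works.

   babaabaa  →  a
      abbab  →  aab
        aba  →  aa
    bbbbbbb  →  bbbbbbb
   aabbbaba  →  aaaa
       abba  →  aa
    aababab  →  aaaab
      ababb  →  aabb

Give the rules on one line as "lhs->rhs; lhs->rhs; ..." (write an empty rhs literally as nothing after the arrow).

  | babaabaa => abaabaa => abaa => a
  | abbab => abab => aab
  | aba => aa
  | bbbbbbb

ba->a; baa->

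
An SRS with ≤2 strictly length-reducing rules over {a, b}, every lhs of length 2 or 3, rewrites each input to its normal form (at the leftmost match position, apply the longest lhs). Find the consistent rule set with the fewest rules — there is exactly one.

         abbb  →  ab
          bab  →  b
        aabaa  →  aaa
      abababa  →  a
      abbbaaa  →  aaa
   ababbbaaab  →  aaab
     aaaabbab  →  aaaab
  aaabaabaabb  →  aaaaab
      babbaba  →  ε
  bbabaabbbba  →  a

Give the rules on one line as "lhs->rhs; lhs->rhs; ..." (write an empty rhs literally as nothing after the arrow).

ba->; bb->b

  | abbb => abb => ab
  | bab => b
  | aabaa => aaa
  | abababa => ababa => aba => a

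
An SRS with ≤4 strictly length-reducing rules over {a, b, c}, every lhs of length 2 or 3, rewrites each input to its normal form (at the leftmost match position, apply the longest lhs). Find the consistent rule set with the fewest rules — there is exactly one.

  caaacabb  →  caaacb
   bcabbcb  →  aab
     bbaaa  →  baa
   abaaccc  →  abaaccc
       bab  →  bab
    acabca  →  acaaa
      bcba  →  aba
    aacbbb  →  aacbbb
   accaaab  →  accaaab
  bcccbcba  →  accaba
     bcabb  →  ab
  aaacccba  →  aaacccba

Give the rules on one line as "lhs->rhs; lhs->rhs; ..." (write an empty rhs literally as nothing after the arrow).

abb->b; bba->b; bc->a

  | caaacabb => caaacb
  | bcabbcb => aabbcb => abcb => aab
  | bbaaa => baa
  | abaaccc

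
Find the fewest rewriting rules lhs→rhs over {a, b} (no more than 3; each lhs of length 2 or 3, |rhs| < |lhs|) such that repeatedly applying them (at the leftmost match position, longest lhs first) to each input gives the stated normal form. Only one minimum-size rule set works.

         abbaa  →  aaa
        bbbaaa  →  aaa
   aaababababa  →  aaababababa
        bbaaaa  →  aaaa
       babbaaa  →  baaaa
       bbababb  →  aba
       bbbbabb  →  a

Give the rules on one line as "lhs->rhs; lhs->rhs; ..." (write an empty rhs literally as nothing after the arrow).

bb->; bbb->bb

  | abbaa => aaa
  | bbbaaa => bbaaa => aaa
  | aaababababa
  | bbaaaa => aaaa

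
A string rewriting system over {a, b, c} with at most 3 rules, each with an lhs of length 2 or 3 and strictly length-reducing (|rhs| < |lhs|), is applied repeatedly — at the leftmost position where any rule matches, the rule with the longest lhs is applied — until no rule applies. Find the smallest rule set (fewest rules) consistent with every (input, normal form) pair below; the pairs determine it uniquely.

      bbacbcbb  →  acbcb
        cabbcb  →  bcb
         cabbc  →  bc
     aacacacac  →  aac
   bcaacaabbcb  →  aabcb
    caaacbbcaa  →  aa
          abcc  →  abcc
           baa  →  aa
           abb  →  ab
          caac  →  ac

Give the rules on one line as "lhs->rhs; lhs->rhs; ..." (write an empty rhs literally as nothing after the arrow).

  | bbacbcbb => bacbcbb => acbcbb => acbcb
  | cabbcb => bbcb => bcb
  | cabbc => bbc => bc
  | aacacacac => aacacac => aacac => aac

ba->a; bb->b; ca->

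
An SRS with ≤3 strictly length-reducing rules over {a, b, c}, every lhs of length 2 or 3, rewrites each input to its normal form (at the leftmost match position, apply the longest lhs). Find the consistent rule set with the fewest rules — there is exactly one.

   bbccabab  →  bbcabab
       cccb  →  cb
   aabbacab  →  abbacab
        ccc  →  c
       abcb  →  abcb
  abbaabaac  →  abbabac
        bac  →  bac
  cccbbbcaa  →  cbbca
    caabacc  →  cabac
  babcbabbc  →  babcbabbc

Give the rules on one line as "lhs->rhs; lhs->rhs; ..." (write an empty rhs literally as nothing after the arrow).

  | bbccabab => bbcabab
  | cccb => ccb => cb
  | aabbacab => abbacab
  | ccc => cc => c

aa->a; bbb->bb; cc->c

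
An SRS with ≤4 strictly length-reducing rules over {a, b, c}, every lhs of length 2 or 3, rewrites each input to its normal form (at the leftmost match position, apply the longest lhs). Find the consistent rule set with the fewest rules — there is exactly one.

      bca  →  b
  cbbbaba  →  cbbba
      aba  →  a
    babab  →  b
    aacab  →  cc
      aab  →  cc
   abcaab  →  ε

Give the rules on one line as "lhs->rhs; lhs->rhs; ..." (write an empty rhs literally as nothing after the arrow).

aab->cc; ab->; ca->

  | bca => b
  | cbbbaba => cbbba
  | aba => a
  | babab => bab => b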